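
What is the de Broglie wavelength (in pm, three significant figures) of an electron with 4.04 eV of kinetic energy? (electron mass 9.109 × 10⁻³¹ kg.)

λ = 610 pm

KE = 4.04 eV = 6.472 × 10⁻¹⁹ J.
p = √(2mKE) = √(2 × 9.109 × 10⁻³¹ × 6.472 × 10⁻¹⁹) = 1.086 × 10⁻²⁴ kg·m/s.
λ = h/p = 6.626 × 10⁻³⁴ / 1.086 × 10⁻²⁴ = 6.10 × 10⁻¹⁰ m = 610 pm.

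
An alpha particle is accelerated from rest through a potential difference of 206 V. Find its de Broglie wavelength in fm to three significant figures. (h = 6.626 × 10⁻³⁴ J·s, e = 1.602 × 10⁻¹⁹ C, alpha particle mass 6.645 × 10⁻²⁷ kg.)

KE = 2eV = 2 × 1.602 × 10⁻¹⁹ × 206.0 = 6.600 × 10⁻¹⁷ J.
p = √(2mKE) = √(2 × 6.645 × 10⁻²⁷ × 6.600 × 10⁻¹⁷) = 9.366 × 10⁻²² kg·m/s.
λ = h/p = 6.626 × 10⁻³⁴ / 9.366 × 10⁻²² = 7.07 × 10⁻¹³ m = 707 fm.

λ = 707 fm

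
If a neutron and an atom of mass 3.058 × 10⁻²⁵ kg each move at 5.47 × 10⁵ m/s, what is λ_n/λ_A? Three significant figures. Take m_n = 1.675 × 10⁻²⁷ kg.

λ_n/λ_A = 183

At fixed v, p = mv so λ = h/(mv) ∝ 1/m.
λ_n/λ_A = m_A/m_n = 3.058 × 10⁻²⁵/1.675 × 10⁻²⁷ = 183.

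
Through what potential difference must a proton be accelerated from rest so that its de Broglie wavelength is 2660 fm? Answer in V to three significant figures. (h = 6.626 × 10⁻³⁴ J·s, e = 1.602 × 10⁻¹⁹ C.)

p = h/λ = 6.626 × 10⁻³⁴ / 2.660 × 10⁻¹² = 2.491 × 10⁻²² kg·m/s.
KE = p²/(2m) = 1.854 × 10⁻¹⁷ J.
V = KE/e = 1.854 × 10⁻¹⁷ / (1.602 × 10⁻¹⁹) = 116 V.

V = 116 V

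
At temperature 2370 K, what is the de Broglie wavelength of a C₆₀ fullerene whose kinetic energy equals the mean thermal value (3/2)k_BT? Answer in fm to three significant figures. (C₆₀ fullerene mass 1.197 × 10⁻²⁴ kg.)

KE = (3/2)k_BT = 1.5 × 1.381 × 10⁻²³ × 2370 = 4.909 × 10⁻²⁰ J.
p = √(2mKE) = √(2 × 1.197 × 10⁻²⁴ × 4.909 × 10⁻²⁰) = 3.428 × 10⁻²² kg·m/s.
λ = h/p = 1.93 × 10⁻¹² m = 1930 fm.

λ = 1930 fm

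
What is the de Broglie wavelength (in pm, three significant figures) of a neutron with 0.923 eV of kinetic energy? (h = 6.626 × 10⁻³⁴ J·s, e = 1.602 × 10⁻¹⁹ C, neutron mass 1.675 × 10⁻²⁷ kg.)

λ = 29.8 pm

KE = 0.923 eV = 1.479 × 10⁻¹⁹ J.
p = √(2mKE) = √(2 × 1.675 × 10⁻²⁷ × 1.479 × 10⁻¹⁹) = 2.226 × 10⁻²³ kg·m/s.
λ = h/p = 6.626 × 10⁻³⁴ / 2.226 × 10⁻²³ = 2.98 × 10⁻¹¹ m = 29.8 pm.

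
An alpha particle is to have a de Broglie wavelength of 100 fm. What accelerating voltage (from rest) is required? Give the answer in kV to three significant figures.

p = h/λ = 6.626 × 10⁻³⁴ / 1.000 × 10⁻¹³ = 6.626 × 10⁻²¹ kg·m/s.
KE = p²/(2m) = 3.304 × 10⁻¹⁵ J.
V = KE/2e = 3.304 × 10⁻¹⁵ / (2 × 1.602 × 10⁻¹⁹) = 10.3 kV.

V = 10.3 kV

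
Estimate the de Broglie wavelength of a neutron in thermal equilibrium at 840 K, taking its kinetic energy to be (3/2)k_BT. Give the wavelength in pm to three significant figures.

λ = 86.8 pm

KE = (3/2)k_BT = 1.5 × 1.381 × 10⁻²³ × 840 = 1.740 × 10⁻²⁰ J.
p = √(2mKE) = √(2 × 1.675 × 10⁻²⁷ × 1.740 × 10⁻²⁰) = 7.635 × 10⁻²⁴ kg·m/s.
λ = h/p = 8.68 × 10⁻¹¹ m = 86.8 pm.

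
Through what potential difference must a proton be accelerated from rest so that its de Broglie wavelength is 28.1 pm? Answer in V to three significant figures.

p = h/λ = 6.626 × 10⁻³⁴ / 2.810 × 10⁻¹¹ = 2.358 × 10⁻²³ kg·m/s.
KE = p²/(2m) = 1.662 × 10⁻¹⁹ J.
V = KE/e = 1.662 × 10⁻¹⁹ / (1.602 × 10⁻¹⁹) = 1.04 V.

V = 1.04 V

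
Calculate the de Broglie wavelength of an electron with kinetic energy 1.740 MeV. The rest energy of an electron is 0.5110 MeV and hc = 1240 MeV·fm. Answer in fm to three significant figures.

Total energy E = KE + m₀c² = 1.740 + 0.5110 = 2.2510 MeV.
(pc)² = E² − (m₀c²)² = (2.2510)² − (0.5110)² = 4.806 MeV², so pc = 2.192 MeV.
λ = hc/(pc) = 1240 MeV·fm / 2.192 MeV = 566 fm.

λ = 566 fm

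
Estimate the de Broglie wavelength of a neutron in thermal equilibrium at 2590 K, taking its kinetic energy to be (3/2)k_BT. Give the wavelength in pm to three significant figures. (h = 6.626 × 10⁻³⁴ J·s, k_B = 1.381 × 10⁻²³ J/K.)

KE = (3/2)k_BT = 1.5 × 1.381 × 10⁻²³ × 2590 = 5.365 × 10⁻²⁰ J.
p = √(2mKE) = √(2 × 1.675 × 10⁻²⁷ × 5.365 × 10⁻²⁰) = 1.341 × 10⁻²³ kg·m/s.
λ = h/p = 4.94 × 10⁻¹¹ m = 49.4 pm.

λ = 49.4 pm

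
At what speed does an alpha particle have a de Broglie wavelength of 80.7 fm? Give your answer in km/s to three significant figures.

v = 1240 km/s

p = h/λ = 6.626 × 10⁻³⁴ / 8.070 × 10⁻¹⁴ = 8.211 × 10⁻²¹ kg·m/s.
v = p/m = 8.211 × 10⁻²¹ / 6.645 × 10⁻²⁷ = 1.24 × 10⁶ m/s = 1240 km/s.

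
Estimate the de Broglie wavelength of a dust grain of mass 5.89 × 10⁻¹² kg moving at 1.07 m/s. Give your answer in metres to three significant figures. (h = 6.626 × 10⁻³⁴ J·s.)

p = mv = 5.89 × 10⁻¹² × 1.07 = 6.302 × 10⁻¹² kg·m/s.
λ = h/p = 6.626 × 10⁻³⁴ / 6.302 × 10⁻¹² = 1.05 × 10⁻²² m.

λ = 1.05 × 10⁻²² m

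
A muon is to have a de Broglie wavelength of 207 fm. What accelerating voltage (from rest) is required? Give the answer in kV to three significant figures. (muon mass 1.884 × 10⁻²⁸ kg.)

V = 170 kV

p = h/λ = 6.626 × 10⁻³⁴ / 2.070 × 10⁻¹³ = 3.201 × 10⁻²¹ kg·m/s.
KE = p²/(2m) = 2.719 × 10⁻¹⁴ J.
V = KE/e = 2.719 × 10⁻¹⁴ / (1.602 × 10⁻¹⁹) = 170 kV.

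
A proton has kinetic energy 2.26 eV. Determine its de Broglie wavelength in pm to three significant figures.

λ = 19.0 pm

KE = 2.26 eV = 3.621 × 10⁻¹⁹ J.
p = √(2mKE) = √(2 × 1.673 × 10⁻²⁷ × 3.621 × 10⁻¹⁹) = 3.481 × 10⁻²³ kg·m/s.
λ = h/p = 6.626 × 10⁻³⁴ / 3.481 × 10⁻²³ = 1.90 × 10⁻¹¹ m = 19.0 pm.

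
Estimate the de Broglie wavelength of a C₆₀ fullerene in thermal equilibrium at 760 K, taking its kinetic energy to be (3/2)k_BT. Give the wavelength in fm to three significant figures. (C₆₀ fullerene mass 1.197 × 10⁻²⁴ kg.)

λ = 3410 fm

KE = (3/2)k_BT = 1.5 × 1.381 × 10⁻²³ × 760 = 1.574 × 10⁻²⁰ J.
p = √(2mKE) = √(2 × 1.197 × 10⁻²⁴ × 1.574 × 10⁻²⁰) = 1.941 × 10⁻²² kg·m/s.
λ = h/p = 3.41 × 10⁻¹² m = 3410 fm.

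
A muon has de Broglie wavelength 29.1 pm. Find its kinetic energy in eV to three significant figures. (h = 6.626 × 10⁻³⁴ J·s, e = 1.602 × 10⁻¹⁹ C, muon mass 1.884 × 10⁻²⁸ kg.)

KE = 8.59 eV

p = h/λ = 6.626 × 10⁻³⁴ / 2.910 × 10⁻¹¹ = 2.277 × 10⁻²³ kg·m/s.
KE = p²/(2m) = (2.277 × 10⁻²³)² / (2 × 1.884 × 10⁻²⁸) = 1.376 × 10⁻¹⁸ J = 8.59 eV.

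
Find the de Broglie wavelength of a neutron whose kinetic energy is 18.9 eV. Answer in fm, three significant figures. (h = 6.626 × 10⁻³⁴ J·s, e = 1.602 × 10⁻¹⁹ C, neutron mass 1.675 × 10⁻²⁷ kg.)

KE = 18.9 eV = 3.028 × 10⁻¹⁸ J.
p = √(2mKE) = √(2 × 1.675 × 10⁻²⁷ × 3.028 × 10⁻¹⁸) = 1.007 × 10⁻²² kg·m/s.
λ = h/p = 6.626 × 10⁻³⁴ / 1.007 × 10⁻²² = 6.58 × 10⁻¹² m = 6580 fm.

λ = 6580 fm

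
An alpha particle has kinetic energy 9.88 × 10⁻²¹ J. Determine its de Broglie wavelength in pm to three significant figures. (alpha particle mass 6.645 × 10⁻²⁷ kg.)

λ = 57.8 pm

p = √(2mKE) = √(2 × 6.645 × 10⁻²⁷ × 9.880 × 10⁻²¹) = 1.146 × 10⁻²³ kg·m/s.
λ = h/p = 6.626 × 10⁻³⁴ / 1.146 × 10⁻²³ = 5.78 × 10⁻¹¹ m = 57.8 pm.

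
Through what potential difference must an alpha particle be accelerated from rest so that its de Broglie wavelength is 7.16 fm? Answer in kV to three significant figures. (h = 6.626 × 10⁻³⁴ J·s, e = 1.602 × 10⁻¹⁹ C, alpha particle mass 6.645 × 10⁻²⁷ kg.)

V = 2010 kV

p = h/λ = 6.626 × 10⁻³⁴ / 7.160 × 10⁻¹⁵ = 9.254 × 10⁻²⁰ kg·m/s.
KE = p²/(2m) = 6.444 × 10⁻¹³ J.
V = KE/2e = 6.444 × 10⁻¹³ / (2 × 1.602 × 10⁻¹⁹) = 2010 kV.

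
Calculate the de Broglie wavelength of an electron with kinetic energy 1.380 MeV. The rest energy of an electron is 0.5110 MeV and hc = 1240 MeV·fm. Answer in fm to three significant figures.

Total energy E = KE + m₀c² = 1.380 + 0.5110 = 1.8910 MeV.
(pc)² = E² − (m₀c²)² = (1.8910)² − (0.5110)² = 3.315 MeV², so pc = 1.821 MeV.
λ = hc/(pc) = 1240 MeV·fm / 1.821 MeV = 681 fm.

λ = 681 fm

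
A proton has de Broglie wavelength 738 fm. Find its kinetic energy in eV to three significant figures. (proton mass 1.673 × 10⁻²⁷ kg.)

p = h/λ = 6.626 × 10⁻³⁴ / 7.380 × 10⁻¹³ = 8.978 × 10⁻²² kg·m/s.
KE = p²/(2m) = (8.978 × 10⁻²²)² / (2 × 1.673 × 10⁻²⁷) = 2.409 × 10⁻¹⁶ J = 1500 eV.

KE = 1500 eV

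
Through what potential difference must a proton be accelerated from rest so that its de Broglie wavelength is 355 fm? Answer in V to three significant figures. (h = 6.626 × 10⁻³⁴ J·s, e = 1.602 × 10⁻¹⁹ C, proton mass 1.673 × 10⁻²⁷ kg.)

p = h/λ = 6.626 × 10⁻³⁴ / 3.550 × 10⁻¹³ = 1.866 × 10⁻²¹ kg·m/s.
KE = p²/(2m) = 1.041 × 10⁻¹⁵ J.
V = KE/e = 1.041 × 10⁻¹⁵ / (1.602 × 10⁻¹⁹) = 6500 V.

V = 6500 V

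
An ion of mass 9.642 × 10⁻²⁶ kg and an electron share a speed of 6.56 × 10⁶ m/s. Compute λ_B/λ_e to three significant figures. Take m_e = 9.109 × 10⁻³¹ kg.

λ_B/λ_e = 9.45 × 10⁻⁶

At fixed v, p = mv so λ = h/(mv) ∝ 1/m.
λ_B/λ_e = m_e/m_B = 9.109 × 10⁻³¹/9.642 × 10⁻²⁶ = 9.45 × 10⁻⁶.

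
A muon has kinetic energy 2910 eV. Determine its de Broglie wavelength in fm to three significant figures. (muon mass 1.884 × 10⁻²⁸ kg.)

KE = 2910 eV = 4.662 × 10⁻¹⁶ J.
p = √(2mKE) = √(2 × 1.884 × 10⁻²⁸ × 4.662 × 10⁻¹⁶) = 4.191 × 10⁻²² kg·m/s.
λ = h/p = 6.626 × 10⁻³⁴ / 4.191 × 10⁻²² = 1.58 × 10⁻¹² m = 1580 fm.

λ = 1580 fm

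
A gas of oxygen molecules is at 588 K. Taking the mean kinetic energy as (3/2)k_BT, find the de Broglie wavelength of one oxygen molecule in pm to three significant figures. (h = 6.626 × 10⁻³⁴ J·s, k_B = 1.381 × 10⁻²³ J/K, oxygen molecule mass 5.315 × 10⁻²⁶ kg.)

KE = (3/2)k_BT = 1.5 × 1.381 × 10⁻²³ × 588 = 1.218 × 10⁻²⁰ J.
p = √(2mKE) = √(2 × 5.315 × 10⁻²⁶ × 1.218 × 10⁻²⁰) = 3.598 × 10⁻²³ kg·m/s.
λ = h/p = 1.84 × 10⁻¹¹ m = 18.4 pm.

λ = 18.4 pm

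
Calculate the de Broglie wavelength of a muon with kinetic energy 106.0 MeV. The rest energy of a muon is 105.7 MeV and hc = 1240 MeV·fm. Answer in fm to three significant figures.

λ = 6.76 fm

Total energy E = KE + m₀c² = 106.0 + 105.7 = 211.7 MeV.
(pc)² = E² − (m₀c²)² = (211.7)² − (105.7)² = 3.364 × 10⁴ MeV², so pc = 183.4 MeV.
λ = hc/(pc) = 1240 MeV·fm / 183.4 MeV = 6.76 fm.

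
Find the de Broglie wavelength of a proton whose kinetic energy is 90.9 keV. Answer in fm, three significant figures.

KE = 90.9 keV = 1.456 × 10⁻¹⁴ J.
p = √(2mKE) = √(2 × 1.673 × 10⁻²⁷ × 1.456 × 10⁻¹⁴) = 6.980 × 10⁻²¹ kg·m/s.
λ = h/p = 6.626 × 10⁻³⁴ / 6.980 × 10⁻²¹ = 9.49 × 10⁻¹⁴ m = 94.9 fm.

λ = 94.9 fm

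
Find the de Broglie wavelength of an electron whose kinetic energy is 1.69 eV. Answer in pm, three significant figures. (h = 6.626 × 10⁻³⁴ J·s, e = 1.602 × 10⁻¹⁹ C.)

KE = 1.69 eV = 2.707 × 10⁻¹⁹ J.
p = √(2mKE) = √(2 × 9.109 × 10⁻³¹ × 2.707 × 10⁻¹⁹) = 7.023 × 10⁻²⁵ kg·m/s.
λ = h/p = 6.626 × 10⁻³⁴ / 7.023 × 10⁻²⁵ = 9.43 × 10⁻¹⁰ m = 943 pm.

λ = 943 pm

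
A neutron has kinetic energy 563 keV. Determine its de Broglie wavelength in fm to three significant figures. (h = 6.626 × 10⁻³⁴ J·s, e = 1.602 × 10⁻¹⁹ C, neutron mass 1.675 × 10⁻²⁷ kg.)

KE = 563 keV = 9.019 × 10⁻¹⁴ J.
p = √(2mKE) = √(2 × 1.675 × 10⁻²⁷ × 9.019 × 10⁻¹⁴) = 1.738 × 10⁻²⁰ kg·m/s.
λ = h/p = 6.626 × 10⁻³⁴ / 1.738 × 10⁻²⁰ = 3.81 × 10⁻¹⁴ m = 38.1 fm.

λ = 38.1 fm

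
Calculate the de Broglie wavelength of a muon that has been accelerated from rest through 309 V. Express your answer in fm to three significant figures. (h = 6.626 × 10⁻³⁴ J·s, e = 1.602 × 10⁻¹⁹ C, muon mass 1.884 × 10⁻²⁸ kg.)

KE = eV = 1.602 × 10⁻¹⁹ × 309.0 = 4.950 × 10⁻¹⁷ J.
p = √(2mKE) = √(2 × 1.884 × 10⁻²⁸ × 4.950 × 10⁻¹⁷) = 1.366 × 10⁻²² kg·m/s.
λ = h/p = 6.626 × 10⁻³⁴ / 1.366 × 10⁻²² = 4.85 × 10⁻¹² m = 4850 fm.

λ = 4850 fm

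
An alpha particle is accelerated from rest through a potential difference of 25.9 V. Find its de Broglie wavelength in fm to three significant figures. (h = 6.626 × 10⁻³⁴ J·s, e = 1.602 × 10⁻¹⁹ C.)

KE = 2eV = 2 × 1.602 × 10⁻¹⁹ × 25.90 = 8.298 × 10⁻¹⁸ J.
p = √(2mKE) = √(2 × 6.645 × 10⁻²⁷ × 8.298 × 10⁻¹⁸) = 3.321 × 10⁻²² kg·m/s.
λ = h/p = 6.626 × 10⁻³⁴ / 3.321 × 10⁻²² = 2.00 × 10⁻¹² m = 2000 fm.

λ = 2000 fm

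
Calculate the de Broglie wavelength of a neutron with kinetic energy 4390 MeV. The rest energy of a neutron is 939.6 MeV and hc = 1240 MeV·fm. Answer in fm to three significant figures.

Total energy E = KE + m₀c² = 4390 + 939.6 = 5329.6 MeV.
(pc)² = E² − (m₀c²)² = (5329.6)² − (939.6)² = 2.752 × 10⁷ MeV², so pc = 5246 MeV.
λ = hc/(pc) = 1240 MeV·fm / 5246 MeV = 0.236 fm.

λ = 0.236 fm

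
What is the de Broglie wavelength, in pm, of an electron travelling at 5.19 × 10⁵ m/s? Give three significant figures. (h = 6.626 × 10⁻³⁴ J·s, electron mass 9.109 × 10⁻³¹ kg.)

λ = 1400 pm

p = mv = 9.109 × 10⁻³¹ × 5.19 × 10⁵ = 4.728 × 10⁻²⁵ kg·m/s.
λ = h/p = 6.626 × 10⁻³⁴ / 4.728 × 10⁻²⁵ = 1.40 × 10⁻⁹ m = 1400 pm.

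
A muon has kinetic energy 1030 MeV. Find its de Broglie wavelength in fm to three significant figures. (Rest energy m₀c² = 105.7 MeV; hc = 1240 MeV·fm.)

λ = 1.10 fm

Total energy E = KE + m₀c² = 1030 + 105.7 = 1135.7 MeV.
(pc)² = E² − (m₀c²)² = (1135.7)² − (105.7)² = 1.279 × 10⁶ MeV², so pc = 1131 MeV.
λ = hc/(pc) = 1240 MeV·fm / 1131 MeV = 1.10 fm.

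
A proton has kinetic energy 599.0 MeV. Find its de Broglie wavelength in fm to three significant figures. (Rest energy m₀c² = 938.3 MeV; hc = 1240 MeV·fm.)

λ = 1.02 fm

Total energy E = KE + m₀c² = 599.0 + 938.3 = 1537.3 MeV.
(pc)² = E² − (m₀c²)² = (1537.3)² − (938.3)² = 1.483 × 10⁶ MeV², so pc = 1218 MeV.
λ = hc/(pc) = 1240 MeV·fm / 1218 MeV = 1.02 fm.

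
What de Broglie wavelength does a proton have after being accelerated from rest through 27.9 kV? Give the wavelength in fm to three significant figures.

λ = 171 fm

KE = eV = 1.602 × 10⁻¹⁹ × 2.790 × 10⁴ = 4.470 × 10⁻¹⁵ J.
p = √(2mKE) = √(2 × 1.673 × 10⁻²⁷ × 4.470 × 10⁻¹⁵) = 3.867 × 10⁻²¹ kg·m/s.
λ = h/p = 6.626 × 10⁻³⁴ / 3.867 × 10⁻²¹ = 1.71 × 10⁻¹³ m = 171 fm.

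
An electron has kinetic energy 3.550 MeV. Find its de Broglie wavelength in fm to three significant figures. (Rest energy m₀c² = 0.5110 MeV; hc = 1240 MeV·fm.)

Total energy E = KE + m₀c² = 3.550 + 0.5110 = 4.0610 MeV.
(pc)² = E² − (m₀c²)² = (4.0610)² − (0.5110)² = 16.23 MeV², so pc = 4.029 MeV.
λ = hc/(pc) = 1240 MeV·fm / 4.029 MeV = 308 fm.

λ = 308 fm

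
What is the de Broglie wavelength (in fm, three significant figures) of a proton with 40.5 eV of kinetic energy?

λ = 4500 fm

KE = 40.5 eV = 6.488 × 10⁻¹⁸ J.
p = √(2mKE) = √(2 × 1.673 × 10⁻²⁷ × 6.488 × 10⁻¹⁸) = 1.473 × 10⁻²² kg·m/s.
λ = h/p = 6.626 × 10⁻³⁴ / 1.473 × 10⁻²² = 4.50 × 10⁻¹² m = 4500 fm.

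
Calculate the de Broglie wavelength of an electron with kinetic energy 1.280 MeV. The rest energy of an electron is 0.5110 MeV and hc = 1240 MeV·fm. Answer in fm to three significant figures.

λ = 722 fm

Total energy E = KE + m₀c² = 1.280 + 0.5110 = 1.7910 MeV.
(pc)² = E² − (m₀c²)² = (1.7910)² − (0.5110)² = 2.947 MeV², so pc = 1.717 MeV.
λ = hc/(pc) = 1240 MeV·fm / 1.717 MeV = 722 fm.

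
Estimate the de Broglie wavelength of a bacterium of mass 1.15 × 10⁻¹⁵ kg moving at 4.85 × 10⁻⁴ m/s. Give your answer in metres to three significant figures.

λ = 1.19 × 10⁻¹⁵ m

p = mv = 1.15 × 10⁻¹⁵ × 4.85 × 10⁻⁴ = 5.578 × 10⁻¹⁹ kg·m/s.
λ = h/p = 6.626 × 10⁻³⁴ / 5.578 × 10⁻¹⁹ = 1.19 × 10⁻¹⁵ m.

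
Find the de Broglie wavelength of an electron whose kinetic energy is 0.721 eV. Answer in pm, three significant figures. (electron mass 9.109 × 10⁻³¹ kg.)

λ = 1440 pm

KE = 0.721 eV = 1.155 × 10⁻¹⁹ J.
p = √(2mKE) = √(2 × 9.109 × 10⁻³¹ × 1.155 × 10⁻¹⁹) = 4.587 × 10⁻²⁵ kg·m/s.
λ = h/p = 6.626 × 10⁻³⁴ / 4.587 × 10⁻²⁵ = 1.44 × 10⁻⁹ m = 1440 pm.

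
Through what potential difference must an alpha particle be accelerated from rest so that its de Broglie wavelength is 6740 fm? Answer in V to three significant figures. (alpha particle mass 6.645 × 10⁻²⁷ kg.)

V = 2.27 V

p = h/λ = 6.626 × 10⁻³⁴ / 6.740 × 10⁻¹² = 9.831 × 10⁻²³ kg·m/s.
KE = p²/(2m) = 7.272 × 10⁻¹⁹ J.
V = KE/2e = 7.272 × 10⁻¹⁹ / (2 × 1.602 × 10⁻¹⁹) = 2.27 V.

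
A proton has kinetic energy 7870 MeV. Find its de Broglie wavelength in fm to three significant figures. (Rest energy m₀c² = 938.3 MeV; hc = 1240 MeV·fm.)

Total energy E = KE + m₀c² = 7870 + 938.3 = 8808.3 MeV.
(pc)² = E² − (m₀c²)² = (8808.3)² − (938.3)² = 7.671 × 10⁷ MeV², so pc = 8758 MeV.
λ = hc/(pc) = 1240 MeV·fm / 8758 MeV = 0.142 fm.

λ = 0.142 fm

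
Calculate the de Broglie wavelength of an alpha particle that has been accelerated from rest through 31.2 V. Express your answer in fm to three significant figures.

KE = 2eV = 2 × 1.602 × 10⁻¹⁹ × 31.20 = 9.996 × 10⁻¹⁸ J.
p = √(2mKE) = √(2 × 6.645 × 10⁻²⁷ × 9.996 × 10⁻¹⁸) = 3.645 × 10⁻²² kg·m/s.
λ = h/p = 6.626 × 10⁻³⁴ / 3.645 × 10⁻²² = 1.82 × 10⁻¹² m = 1820 fm.

λ = 1820 fm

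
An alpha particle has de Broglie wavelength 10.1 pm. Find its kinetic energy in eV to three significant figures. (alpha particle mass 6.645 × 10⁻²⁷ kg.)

p = h/λ = 6.626 × 10⁻³⁴ / 1.010 × 10⁻¹¹ = 6.560 × 10⁻²³ kg·m/s.
KE = p²/(2m) = (6.560 × 10⁻²³)² / (2 × 6.645 × 10⁻²⁷) = 3.238 × 10⁻¹⁹ J = 2.02 eV.

KE = 2.02 eV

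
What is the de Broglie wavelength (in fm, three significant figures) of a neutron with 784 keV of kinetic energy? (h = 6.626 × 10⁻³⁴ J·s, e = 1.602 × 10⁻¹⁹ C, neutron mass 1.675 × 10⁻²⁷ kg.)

KE = 784 keV = 1.256 × 10⁻¹³ J.
p = √(2mKE) = √(2 × 1.675 × 10⁻²⁷ × 1.256 × 10⁻¹³) = 2.051 × 10⁻²⁰ kg·m/s.
λ = h/p = 6.626 × 10⁻³⁴ / 2.051 × 10⁻²⁰ = 3.23 × 10⁻¹⁴ m = 32.3 fm.

λ = 32.3 fm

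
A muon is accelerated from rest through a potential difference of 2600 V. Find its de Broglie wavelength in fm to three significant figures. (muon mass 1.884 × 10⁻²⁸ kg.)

KE = eV = 1.602 × 10⁻¹⁹ × 2600 = 4.165 × 10⁻¹⁶ J.
p = √(2mKE) = √(2 × 1.884 × 10⁻²⁸ × 4.165 × 10⁻¹⁶) = 3.962 × 10⁻²² kg·m/s.
λ = h/p = 6.626 × 10⁻³⁴ / 3.962 × 10⁻²² = 1.67 × 10⁻¹² m = 1670 fm.

λ = 1670 fm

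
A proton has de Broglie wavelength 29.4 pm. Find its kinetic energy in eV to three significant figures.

p = h/λ = 6.626 × 10⁻³⁴ / 2.940 × 10⁻¹¹ = 2.254 × 10⁻²³ kg·m/s.
KE = p²/(2m) = (2.254 × 10⁻²³)² / (2 × 1.673 × 10⁻²⁷) = 1.518 × 10⁻¹⁹ J = 0.948 eV.

KE = 0.948 eV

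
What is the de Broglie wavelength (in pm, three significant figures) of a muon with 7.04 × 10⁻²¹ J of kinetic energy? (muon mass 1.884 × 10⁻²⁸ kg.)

λ = 407 pm

p = √(2mKE) = √(2 × 1.884 × 10⁻²⁸ × 7.040 × 10⁻²¹) = 1.629 × 10⁻²⁴ kg·m/s.
λ = h/p = 6.626 × 10⁻³⁴ / 1.629 × 10⁻²⁴ = 4.07 × 10⁻¹⁰ m = 407 pm.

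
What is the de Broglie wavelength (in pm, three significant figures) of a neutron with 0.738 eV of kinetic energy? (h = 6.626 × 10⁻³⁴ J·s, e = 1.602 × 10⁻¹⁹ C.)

λ = 33.3 pm

KE = 0.738 eV = 1.182 × 10⁻¹⁹ J.
p = √(2mKE) = √(2 × 1.675 × 10⁻²⁷ × 1.182 × 10⁻¹⁹) = 1.990 × 10⁻²³ kg·m/s.
λ = h/p = 6.626 × 10⁻³⁴ / 1.990 × 10⁻²³ = 3.33 × 10⁻¹¹ m = 33.3 pm.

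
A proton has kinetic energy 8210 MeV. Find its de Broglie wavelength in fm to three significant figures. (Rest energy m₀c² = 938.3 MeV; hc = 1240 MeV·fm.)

Total energy E = KE + m₀c² = 8210 + 938.3 = 9148.3 MeV.
(pc)² = E² − (m₀c²)² = (9148.3)² − (938.3)² = 8.281 × 10⁷ MeV², so pc = 9100 MeV.
λ = hc/(pc) = 1240 MeV·fm / 9100 MeV = 0.136 fm.

λ = 0.136 fm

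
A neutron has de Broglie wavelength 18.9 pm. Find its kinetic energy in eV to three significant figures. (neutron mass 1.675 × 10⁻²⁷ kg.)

KE = 2.29 eV

p = h/λ = 6.626 × 10⁻³⁴ / 1.890 × 10⁻¹¹ = 3.506 × 10⁻²³ kg·m/s.
KE = p²/(2m) = (3.506 × 10⁻²³)² / (2 × 1.675 × 10⁻²⁷) = 3.669 × 10⁻¹⁹ J = 2.29 eV.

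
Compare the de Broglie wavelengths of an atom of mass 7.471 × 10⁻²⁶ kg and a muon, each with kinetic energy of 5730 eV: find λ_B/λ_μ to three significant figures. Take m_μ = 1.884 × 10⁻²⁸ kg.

At fixed KE, p = √(2mKE) so λ = h/p ∝ 1/√m.
λ_B/λ_μ = √(m_μ/m_B) = √(1.884 × 10⁻²⁸/7.471 × 10⁻²⁶) = √(2.522 × 10⁻³) = 0.0502.

λ_B/λ_μ = 0.0502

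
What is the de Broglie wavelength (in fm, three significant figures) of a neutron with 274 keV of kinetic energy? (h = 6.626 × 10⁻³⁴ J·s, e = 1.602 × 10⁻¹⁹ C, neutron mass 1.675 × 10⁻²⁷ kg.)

KE = 274 keV = 4.389 × 10⁻¹⁴ J.
p = √(2mKE) = √(2 × 1.675 × 10⁻²⁷ × 4.389 × 10⁻¹⁴) = 1.213 × 10⁻²⁰ kg·m/s.
λ = h/p = 6.626 × 10⁻³⁴ / 1.213 × 10⁻²⁰ = 5.46 × 10⁻¹⁴ m = 54.6 fm.

λ = 54.6 fm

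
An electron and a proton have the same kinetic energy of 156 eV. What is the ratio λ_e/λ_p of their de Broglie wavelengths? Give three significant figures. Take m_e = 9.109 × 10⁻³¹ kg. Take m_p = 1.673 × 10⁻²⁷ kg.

At fixed KE, p = √(2mKE) so λ = h/p ∝ 1/√m.
λ_e/λ_p = √(m_p/m_e) = √(1.673 × 10⁻²⁷/9.109 × 10⁻³¹) = √(1837) = 42.9.

λ_e/λ_p = 42.9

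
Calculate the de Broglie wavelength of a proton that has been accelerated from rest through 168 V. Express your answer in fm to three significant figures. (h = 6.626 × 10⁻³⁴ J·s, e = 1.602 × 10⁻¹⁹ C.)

KE = eV = 1.602 × 10⁻¹⁹ × 168.0 = 2.691 × 10⁻¹⁷ J.
p = √(2mKE) = √(2 × 1.673 × 10⁻²⁷ × 2.691 × 10⁻¹⁷) = 3.001 × 10⁻²² kg·m/s.
λ = h/p = 6.626 × 10⁻³⁴ / 3.001 × 10⁻²² = 2.21 × 10⁻¹² m = 2210 fm.

λ = 2210 fm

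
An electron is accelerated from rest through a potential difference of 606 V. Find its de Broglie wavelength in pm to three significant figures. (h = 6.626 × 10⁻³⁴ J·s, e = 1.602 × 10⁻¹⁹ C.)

KE = eV = 1.602 × 10⁻¹⁹ × 606.0 = 9.708 × 10⁻¹⁷ J.
p = √(2mKE) = √(2 × 9.109 × 10⁻³¹ × 9.708 × 10⁻¹⁷) = 1.330 × 10⁻²³ kg·m/s.
λ = h/p = 6.626 × 10⁻³⁴ / 1.330 × 10⁻²³ = 4.98 × 10⁻¹¹ m = 49.8 pm.

λ = 49.8 pm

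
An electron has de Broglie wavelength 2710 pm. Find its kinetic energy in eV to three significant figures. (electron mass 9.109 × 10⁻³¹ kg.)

KE = 0.205 eV

p = h/λ = 6.626 × 10⁻³⁴ / 2.710 × 10⁻⁹ = 2.445 × 10⁻²⁵ kg·m/s.
KE = p²/(2m) = (2.445 × 10⁻²⁵)² / (2 × 9.109 × 10⁻³¹) = 3.281 × 10⁻²⁰ J = 0.205 eV.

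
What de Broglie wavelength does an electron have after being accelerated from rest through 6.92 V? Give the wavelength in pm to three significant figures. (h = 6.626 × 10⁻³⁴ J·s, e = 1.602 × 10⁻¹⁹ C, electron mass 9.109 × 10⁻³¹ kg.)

λ = 466 pm

KE = eV = 1.602 × 10⁻¹⁹ × 6.920 = 1.109 × 10⁻¹⁸ J.
p = √(2mKE) = √(2 × 9.109 × 10⁻³¹ × 1.109 × 10⁻¹⁸) = 1.421 × 10⁻²⁴ kg·m/s.
λ = h/p = 6.626 × 10⁻³⁴ / 1.421 × 10⁻²⁴ = 4.66 × 10⁻¹⁰ m = 466 pm.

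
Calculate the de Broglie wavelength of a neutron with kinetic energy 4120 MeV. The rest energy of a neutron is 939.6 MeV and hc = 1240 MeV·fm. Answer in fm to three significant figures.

λ = 0.249 fm

Total energy E = KE + m₀c² = 4120 + 939.6 = 5059.6 MeV.
(pc)² = E² − (m₀c²)² = (5059.6)² − (939.6)² = 2.472 × 10⁷ MeV², so pc = 4972 MeV.
λ = hc/(pc) = 1240 MeV·fm / 4972 MeV = 0.249 fm.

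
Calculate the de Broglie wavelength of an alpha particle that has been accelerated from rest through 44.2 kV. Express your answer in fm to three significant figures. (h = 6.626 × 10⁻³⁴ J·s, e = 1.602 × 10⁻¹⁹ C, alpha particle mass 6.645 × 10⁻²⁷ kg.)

KE = 2eV = 2 × 1.602 × 10⁻¹⁹ × 4.420 × 10⁴ = 1.416 × 10⁻¹⁴ J.
p = √(2mKE) = √(2 × 6.645 × 10⁻²⁷ × 1.416 × 10⁻¹⁴) = 1.372 × 10⁻²⁰ kg·m/s.
λ = h/p = 6.626 × 10⁻³⁴ / 1.372 × 10⁻²⁰ = 4.83 × 10⁻¹⁴ m = 48.3 fm.

λ = 48.3 fm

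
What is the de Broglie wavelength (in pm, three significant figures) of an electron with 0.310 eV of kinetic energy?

λ = 2200 pm

KE = 0.310 eV = 4.966 × 10⁻²⁰ J.
p = √(2mKE) = √(2 × 9.109 × 10⁻³¹ × 4.966 × 10⁻²⁰) = 3.008 × 10⁻²⁵ kg·m/s.
λ = h/p = 6.626 × 10⁻³⁴ / 3.008 × 10⁻²⁵ = 2.20 × 10⁻⁹ m = 2200 pm.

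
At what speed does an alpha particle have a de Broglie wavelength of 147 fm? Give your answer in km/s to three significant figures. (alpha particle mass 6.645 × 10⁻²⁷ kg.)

v = 678 km/s

p = h/λ = 6.626 × 10⁻³⁴ / 1.470 × 10⁻¹³ = 4.507 × 10⁻²¹ kg·m/s.
v = p/m = 4.507 × 10⁻²¹ / 6.645 × 10⁻²⁷ = 6.78 × 10⁵ m/s = 678 km/s.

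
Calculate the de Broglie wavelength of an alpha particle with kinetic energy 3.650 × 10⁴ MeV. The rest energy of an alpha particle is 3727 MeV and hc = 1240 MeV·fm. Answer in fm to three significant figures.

λ = 0.0310 fm

Total energy E = KE + m₀c² = 3.650 × 10⁴ + 3727 = 40227 MeV.
(pc)² = E² − (m₀c²)² = (40227)² − (3727)² = 1.604 × 10⁹ MeV², so pc = 4.005 × 10⁴ MeV.
λ = hc/(pc) = 1240 MeV·fm / 4.005 × 10⁴ MeV = 0.0310 fm.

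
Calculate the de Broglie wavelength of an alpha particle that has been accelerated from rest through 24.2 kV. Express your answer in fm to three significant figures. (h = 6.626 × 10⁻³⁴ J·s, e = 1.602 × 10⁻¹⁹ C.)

KE = 2eV = 2 × 1.602 × 10⁻¹⁹ × 2.420 × 10⁴ = 7.754 × 10⁻¹⁵ J.
p = √(2mKE) = √(2 × 6.645 × 10⁻²⁷ × 7.754 × 10⁻¹⁵) = 1.015 × 10⁻²⁰ kg·m/s.
λ = h/p = 6.626 × 10⁻³⁴ / 1.015 × 10⁻²⁰ = 6.53 × 10⁻¹⁴ m = 65.3 fm.

λ = 65.3 fm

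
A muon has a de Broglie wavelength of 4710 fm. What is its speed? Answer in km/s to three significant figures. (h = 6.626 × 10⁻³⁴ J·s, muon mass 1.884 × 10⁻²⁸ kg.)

p = h/λ = 6.626 × 10⁻³⁴ / 4.710 × 10⁻¹² = 1.407 × 10⁻²² kg·m/s.
v = p/m = 1.407 × 10⁻²² / 1.884 × 10⁻²⁸ = 7.47 × 10⁵ m/s = 747 km/s.

v = 747 km/s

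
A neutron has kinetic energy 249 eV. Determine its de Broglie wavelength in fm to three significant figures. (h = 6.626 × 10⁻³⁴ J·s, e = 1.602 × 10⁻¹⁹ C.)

KE = 249 eV = 3.989 × 10⁻¹⁷ J.
p = √(2mKE) = √(2 × 1.675 × 10⁻²⁷ × 3.989 × 10⁻¹⁷) = 3.656 × 10⁻²² kg·m/s.
λ = h/p = 6.626 × 10⁻³⁴ / 3.656 × 10⁻²² = 1.81 × 10⁻¹² m = 1810 fm.

λ = 1810 fm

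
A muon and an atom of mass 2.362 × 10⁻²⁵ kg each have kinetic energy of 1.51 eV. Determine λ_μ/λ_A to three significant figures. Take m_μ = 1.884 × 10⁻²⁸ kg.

At fixed KE, p = √(2mKE) so λ = h/p ∝ 1/√m.
λ_μ/λ_A = √(m_A/m_μ) = √(2.362 × 10⁻²⁵/1.884 × 10⁻²⁸) = √(1254) = 35.4.

λ_μ/λ_A = 35.4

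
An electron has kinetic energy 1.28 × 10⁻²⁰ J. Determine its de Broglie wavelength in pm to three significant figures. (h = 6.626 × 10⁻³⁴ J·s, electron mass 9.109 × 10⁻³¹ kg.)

λ = 4340 pm

p = √(2mKE) = √(2 × 9.109 × 10⁻³¹ × 1.280 × 10⁻²⁰) = 1.527 × 10⁻²⁵ kg·m/s.
λ = h/p = 6.626 × 10⁻³⁴ / 1.527 × 10⁻²⁵ = 4.34 × 10⁻⁹ m = 4340 pm.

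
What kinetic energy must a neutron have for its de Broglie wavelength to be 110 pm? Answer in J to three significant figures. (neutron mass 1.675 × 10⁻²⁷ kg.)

KE = 1.08 × 10⁻²⁰ J

p = h/λ = 6.626 × 10⁻³⁴ / 1.100 × 10⁻¹⁰ = 6.024 × 10⁻²⁴ kg·m/s.
KE = p²/(2m) = (6.024 × 10⁻²⁴)² / (2 × 1.675 × 10⁻²⁷) = 1.083 × 10⁻²⁰ J = 1.08 × 10⁻²⁰ J.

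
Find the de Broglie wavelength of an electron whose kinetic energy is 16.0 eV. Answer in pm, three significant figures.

λ = 307 pm

KE = 16.0 eV = 2.563 × 10⁻¹⁸ J.
p = √(2mKE) = √(2 × 9.109 × 10⁻³¹ × 2.563 × 10⁻¹⁸) = 2.161 × 10⁻²⁴ kg·m/s.
λ = h/p = 6.626 × 10⁻³⁴ / 2.161 × 10⁻²⁴ = 3.07 × 10⁻¹⁰ m = 307 pm.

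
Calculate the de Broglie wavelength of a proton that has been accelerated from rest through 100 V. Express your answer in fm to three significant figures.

KE = eV = 1.602 × 10⁻¹⁹ × 100.0 = 1.602 × 10⁻¹⁷ J.
p = √(2mKE) = √(2 × 1.673 × 10⁻²⁷ × 1.602 × 10⁻¹⁷) = 2.315 × 10⁻²² kg·m/s.
λ = h/p = 6.626 × 10⁻³⁴ / 2.315 × 10⁻²² = 2.86 × 10⁻¹² m = 2860 fm.

λ = 2860 fm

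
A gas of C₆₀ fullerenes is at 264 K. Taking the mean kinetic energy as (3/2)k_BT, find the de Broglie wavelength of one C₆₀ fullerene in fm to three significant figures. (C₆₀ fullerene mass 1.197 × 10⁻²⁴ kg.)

λ = 5790 fm

KE = (3/2)k_BT = 1.5 × 1.381 × 10⁻²³ × 264 = 5.469 × 10⁻²¹ J.
p = √(2mKE) = √(2 × 1.197 × 10⁻²⁴ × 5.469 × 10⁻²¹) = 1.144 × 10⁻²² kg·m/s.
λ = h/p = 5.79 × 10⁻¹² m = 5790 fm.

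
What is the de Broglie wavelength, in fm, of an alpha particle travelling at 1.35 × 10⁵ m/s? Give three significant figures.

λ = 739 fm

p = mv = 6.645 × 10⁻²⁷ × 1.35 × 10⁵ = 8.971 × 10⁻²² kg·m/s.
λ = h/p = 6.626 × 10⁻³⁴ / 8.971 × 10⁻²² = 7.39 × 10⁻¹³ m = 739 fm.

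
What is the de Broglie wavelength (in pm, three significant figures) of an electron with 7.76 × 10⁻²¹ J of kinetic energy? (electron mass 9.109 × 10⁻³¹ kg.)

p = √(2mKE) = √(2 × 9.109 × 10⁻³¹ × 7.760 × 10⁻²¹) = 1.189 × 10⁻²⁵ kg·m/s.
λ = h/p = 6.626 × 10⁻³⁴ / 1.189 × 10⁻²⁵ = 5.57 × 10⁻⁹ m = 5570 pm.

λ = 5570 pm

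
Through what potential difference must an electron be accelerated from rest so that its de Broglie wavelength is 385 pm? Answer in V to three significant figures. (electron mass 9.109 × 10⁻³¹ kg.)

p = h/λ = 6.626 × 10⁻³⁴ / 3.850 × 10⁻¹⁰ = 1.721 × 10⁻²⁴ kg·m/s.
KE = p²/(2m) = 1.626 × 10⁻¹⁸ J.
V = KE/e = 1.626 × 10⁻¹⁸ / (1.602 × 10⁻¹⁹) = 10.1 V.

V = 10.1 V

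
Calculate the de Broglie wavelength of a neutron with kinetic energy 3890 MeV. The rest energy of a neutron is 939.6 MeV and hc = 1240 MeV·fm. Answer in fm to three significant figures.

λ = 0.262 fm

Total energy E = KE + m₀c² = 3890 + 939.6 = 4829.6 MeV.
(pc)² = E² − (m₀c²)² = (4829.6)² − (939.6)² = 2.244 × 10⁷ MeV², so pc = 4737 MeV.
λ = hc/(pc) = 1240 MeV·fm / 4737 MeV = 0.262 fm.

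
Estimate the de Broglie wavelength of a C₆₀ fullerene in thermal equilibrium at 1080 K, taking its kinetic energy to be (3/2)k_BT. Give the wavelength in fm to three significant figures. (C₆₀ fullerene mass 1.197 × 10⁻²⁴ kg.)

KE = (3/2)k_BT = 1.5 × 1.381 × 10⁻²³ × 1080 = 2.237 × 10⁻²⁰ J.
p = √(2mKE) = √(2 × 1.197 × 10⁻²⁴ × 2.237 × 10⁻²⁰) = 2.314 × 10⁻²² kg·m/s.
λ = h/p = 2.86 × 10⁻¹² m = 2860 fm.

λ = 2860 fm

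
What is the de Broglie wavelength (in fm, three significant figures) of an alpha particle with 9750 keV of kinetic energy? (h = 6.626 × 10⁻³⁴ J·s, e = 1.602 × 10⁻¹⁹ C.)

λ = 4.60 fm

KE = 9750 keV = 1.562 × 10⁻¹² J.
p = √(2mKE) = √(2 × 6.645 × 10⁻²⁷ × 1.562 × 10⁻¹²) = 1.441 × 10⁻¹⁹ kg·m/s.
λ = h/p = 6.626 × 10⁻³⁴ / 1.441 × 10⁻¹⁹ = 4.60 × 10⁻¹⁵ m = 4.60 fm.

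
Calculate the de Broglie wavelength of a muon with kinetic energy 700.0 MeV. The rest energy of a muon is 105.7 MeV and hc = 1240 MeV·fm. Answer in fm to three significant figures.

λ = 1.55 fm

Total energy E = KE + m₀c² = 700.0 + 105.7 = 805.7 MeV.
(pc)² = E² − (m₀c²)² = (805.7)² − (105.7)² = 6.380 × 10⁵ MeV², so pc = 798.7 MeV.
λ = hc/(pc) = 1240 MeV·fm / 798.7 MeV = 1.55 fm.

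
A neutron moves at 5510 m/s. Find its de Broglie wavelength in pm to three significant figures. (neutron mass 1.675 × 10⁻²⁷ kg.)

λ = 71.8 pm

p = mv = 1.675 × 10⁻²⁷ × 5510 = 9.229 × 10⁻²⁴ kg·m/s.
λ = h/p = 6.626 × 10⁻³⁴ / 9.229 × 10⁻²⁴ = 7.18 × 10⁻¹¹ m = 71.8 pm.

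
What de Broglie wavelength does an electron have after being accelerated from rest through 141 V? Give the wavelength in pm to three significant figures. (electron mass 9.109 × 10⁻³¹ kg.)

KE = eV = 1.602 × 10⁻¹⁹ × 141.0 = 2.259 × 10⁻¹⁷ J.
p = √(2mKE) = √(2 × 9.109 × 10⁻³¹ × 2.259 × 10⁻¹⁷) = 6.415 × 10⁻²⁴ kg·m/s.
λ = h/p = 6.626 × 10⁻³⁴ / 6.415 × 10⁻²⁴ = 1.03 × 10⁻¹⁰ m = 103 pm.

λ = 103 pm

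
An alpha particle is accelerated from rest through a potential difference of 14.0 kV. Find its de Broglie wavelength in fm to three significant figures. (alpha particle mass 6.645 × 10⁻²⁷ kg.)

KE = 2eV = 2 × 1.602 × 10⁻¹⁹ × 1.400 × 10⁴ = 4.486 × 10⁻¹⁵ J.
p = √(2mKE) = √(2 × 6.645 × 10⁻²⁷ × 4.486 × 10⁻¹⁵) = 7.721 × 10⁻²¹ kg·m/s.
λ = h/p = 6.626 × 10⁻³⁴ / 7.721 × 10⁻²¹ = 8.58 × 10⁻¹⁴ m = 85.8 fm.

λ = 85.8 fm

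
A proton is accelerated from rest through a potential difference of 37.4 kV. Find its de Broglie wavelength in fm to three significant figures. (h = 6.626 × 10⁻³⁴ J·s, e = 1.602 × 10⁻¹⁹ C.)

λ = 148 fm

KE = eV = 1.602 × 10⁻¹⁹ × 3.740 × 10⁴ = 5.991 × 10⁻¹⁵ J.
p = √(2mKE) = √(2 × 1.673 × 10⁻²⁷ × 5.991 × 10⁻¹⁵) = 4.477 × 10⁻²¹ kg·m/s.
λ = h/p = 6.626 × 10⁻³⁴ / 4.477 × 10⁻²¹ = 1.48 × 10⁻¹³ m = 148 fm.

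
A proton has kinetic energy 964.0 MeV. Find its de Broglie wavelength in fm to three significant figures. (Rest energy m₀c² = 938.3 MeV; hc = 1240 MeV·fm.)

Total energy E = KE + m₀c² = 964.0 + 938.3 = 1902.3 MeV.
(pc)² = E² − (m₀c²)² = (1902.3)² − (938.3)² = 2.738 × 10⁶ MeV², so pc = 1655 MeV.
λ = hc/(pc) = 1240 MeV·fm / 1655 MeV = 0.749 fm.

λ = 0.749 fm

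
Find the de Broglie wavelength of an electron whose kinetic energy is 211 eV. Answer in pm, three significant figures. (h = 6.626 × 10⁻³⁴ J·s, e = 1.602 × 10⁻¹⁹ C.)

KE = 211 eV = 3.380 × 10⁻¹⁷ J.
p = √(2mKE) = √(2 × 9.109 × 10⁻³¹ × 3.380 × 10⁻¹⁷) = 7.847 × 10⁻²⁴ kg·m/s.
λ = h/p = 6.626 × 10⁻³⁴ / 7.847 × 10⁻²⁴ = 8.44 × 10⁻¹¹ m = 84.4 pm.

λ = 84.4 pm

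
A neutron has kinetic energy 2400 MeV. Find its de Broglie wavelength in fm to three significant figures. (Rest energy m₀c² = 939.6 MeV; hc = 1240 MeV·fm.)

Total energy E = KE + m₀c² = 2400 + 939.6 = 3339.6 MeV.
(pc)² = E² − (m₀c²)² = (3339.6)² − (939.6)² = 1.027 × 10⁷ MeV², so pc = 3205 MeV.
λ = hc/(pc) = 1240 MeV·fm / 3205 MeV = 0.387 fm.

λ = 0.387 fm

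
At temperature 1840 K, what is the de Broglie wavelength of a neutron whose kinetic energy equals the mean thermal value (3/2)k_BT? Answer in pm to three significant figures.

KE = (3/2)k_BT = 1.5 × 1.381 × 10⁻²³ × 1840 = 3.812 × 10⁻²⁰ J.
p = √(2mKE) = √(2 × 1.675 × 10⁻²⁷ × 3.812 × 10⁻²⁰) = 1.130 × 10⁻²³ kg·m/s.
λ = h/p = 5.86 × 10⁻¹¹ m = 58.6 pm.

λ = 58.6 pm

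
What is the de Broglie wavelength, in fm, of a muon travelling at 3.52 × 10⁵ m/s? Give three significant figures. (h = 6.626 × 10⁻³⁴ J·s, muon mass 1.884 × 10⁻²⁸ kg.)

p = mv = 1.884 × 10⁻²⁸ × 3.52 × 10⁵ = 6.632 × 10⁻²³ kg·m/s.
λ = h/p = 6.626 × 10⁻³⁴ / 6.632 × 10⁻²³ = 9.99 × 10⁻¹² m = 9990 fm.

λ = 9990 fm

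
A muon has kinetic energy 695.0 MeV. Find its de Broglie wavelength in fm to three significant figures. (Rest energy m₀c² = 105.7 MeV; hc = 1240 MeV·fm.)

Total energy E = KE + m₀c² = 695.0 + 105.7 = 800.7 MeV.
(pc)² = E² − (m₀c²)² = (800.7)² − (105.7)² = 6.299 × 10⁵ MeV², so pc = 793.7 MeV.
λ = hc/(pc) = 1240 MeV·fm / 793.7 MeV = 1.56 fm.

λ = 1.56 fm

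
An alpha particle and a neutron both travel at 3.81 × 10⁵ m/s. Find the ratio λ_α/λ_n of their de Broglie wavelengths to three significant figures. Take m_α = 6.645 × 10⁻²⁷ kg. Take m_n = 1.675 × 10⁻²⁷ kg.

At fixed v, p = mv so λ = h/(mv) ∝ 1/m.
λ_α/λ_n = m_n/m_α = 1.675 × 10⁻²⁷/6.645 × 10⁻²⁷ = 0.252.

λ_α/λ_n = 0.252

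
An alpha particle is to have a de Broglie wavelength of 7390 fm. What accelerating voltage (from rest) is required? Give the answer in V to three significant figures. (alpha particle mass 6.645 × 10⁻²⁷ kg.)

V = 1.89 V

p = h/λ = 6.626 × 10⁻³⁴ / 7.390 × 10⁻¹² = 8.966 × 10⁻²³ kg·m/s.
KE = p²/(2m) = 6.049 × 10⁻¹⁹ J.
V = KE/2e = 6.049 × 10⁻¹⁹ / (2 × 1.602 × 10⁻¹⁹) = 1.89 V.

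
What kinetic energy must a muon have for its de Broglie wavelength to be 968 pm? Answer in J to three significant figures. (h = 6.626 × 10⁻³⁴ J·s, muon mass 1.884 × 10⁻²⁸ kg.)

KE = 1.24 × 10⁻²¹ J

p = h/λ = 6.626 × 10⁻³⁴ / 9.680 × 10⁻¹⁰ = 6.845 × 10⁻²⁵ kg·m/s.
KE = p²/(2m) = (6.845 × 10⁻²⁵)² / (2 × 1.884 × 10⁻²⁸) = 1.243 × 10⁻²¹ J = 1.24 × 10⁻²¹ J.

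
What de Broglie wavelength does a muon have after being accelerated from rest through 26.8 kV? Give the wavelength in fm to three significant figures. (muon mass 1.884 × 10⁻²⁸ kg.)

λ = 521 fm

KE = eV = 1.602 × 10⁻¹⁹ × 2.680 × 10⁴ = 4.293 × 10⁻¹⁵ J.
p = √(2mKE) = √(2 × 1.884 × 10⁻²⁸ × 4.293 × 10⁻¹⁵) = 1.272 × 10⁻²¹ kg·m/s.
λ = h/p = 6.626 × 10⁻³⁴ / 1.272 × 10⁻²¹ = 5.21 × 10⁻¹³ m = 521 fm.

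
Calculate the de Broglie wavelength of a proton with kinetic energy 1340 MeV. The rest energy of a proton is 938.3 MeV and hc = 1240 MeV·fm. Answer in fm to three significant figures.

Total energy E = KE + m₀c² = 1340 + 938.3 = 2278.3 MeV.
(pc)² = E² − (m₀c²)² = (2278.3)² − (938.3)² = 4.310 × 10⁶ MeV², so pc = 2076 MeV.
λ = hc/(pc) = 1240 MeV·fm / 2076 MeV = 0.597 fm.

λ = 0.597 fm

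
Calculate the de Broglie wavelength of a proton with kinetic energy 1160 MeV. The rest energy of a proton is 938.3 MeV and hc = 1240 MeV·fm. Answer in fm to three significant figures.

λ = 0.661 fm

Total energy E = KE + m₀c² = 1160 + 938.3 = 2098.3 MeV.
(pc)² = E² − (m₀c²)² = (2098.3)² − (938.3)² = 3.522 × 10⁶ MeV², so pc = 1877 MeV.
λ = hc/(pc) = 1240 MeV·fm / 1877 MeV = 0.661 fm.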